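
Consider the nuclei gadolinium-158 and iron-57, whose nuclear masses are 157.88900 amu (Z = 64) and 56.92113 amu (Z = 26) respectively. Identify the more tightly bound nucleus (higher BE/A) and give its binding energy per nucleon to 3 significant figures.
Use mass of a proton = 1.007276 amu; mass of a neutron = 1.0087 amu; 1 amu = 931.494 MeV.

iron-57; 8.79 MeV/nucleon

gadolinium-158: Σm = 64(1.007276) + 94(1.0087) = 159.283464 amu; Δm = 1.394464 amu; E_B = 1298.9 MeV; E_B/A = 8.221 MeV
iron-57: Σm = 26(1.007276) + 31(1.0087) = 57.458876 amu; Δm = 0.537746 amu; E_B = 500.91 MeV; E_B/A = 8.788 MeV
iron-57 has the higher binding energy per nucleon, so it is the more tightly bound nucleus.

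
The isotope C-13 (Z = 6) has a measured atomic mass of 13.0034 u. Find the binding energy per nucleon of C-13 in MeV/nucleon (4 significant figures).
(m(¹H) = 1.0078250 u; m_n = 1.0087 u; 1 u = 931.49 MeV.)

7.484 MeV/nucleon

Z = 6, so N = A − Z = 13 − 6 = 7.
Total constituent mass: 6 × 1.0078250 + 7 × 1.0087 = 13.1078500 u
The mass defect is 13.1078500 − 13.0034 = 0.1044500 u.
Binding energy = Δm·c² = 0.1044500 × 931.49 MeV/u = 97.2941 MeV
BE/A = 97.2941 MeV / 13 = 7.484 MeV/nucleon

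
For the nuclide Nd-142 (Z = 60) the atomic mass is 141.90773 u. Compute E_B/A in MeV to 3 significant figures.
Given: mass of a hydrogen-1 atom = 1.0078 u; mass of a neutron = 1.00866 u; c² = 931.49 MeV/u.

The nucleus contains 60 protons and 142 − 60 = 82 neutrons.
Total constituent mass: 60 × 1.0078 + 82 × 1.00866 = 143.17812 u
The mass defect is 143.17812 − 141.90773 = 1.27039 u.
Binding energy = Δm·c² = 1.27039 × 931.49 MeV/u = 1183.356 MeV
Per nucleon: 1183.356 / 142 = 8.333 MeV

8.33 MeV/nucleon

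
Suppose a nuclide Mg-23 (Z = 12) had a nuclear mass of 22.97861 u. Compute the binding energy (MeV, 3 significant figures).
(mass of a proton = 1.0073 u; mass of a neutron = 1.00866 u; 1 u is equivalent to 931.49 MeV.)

190 MeV

Total constituent mass: 12 × 1.0073 + 11 × 1.00866 = 23.18286 u
Δm = 23.18286 − 22.97861 = 0.20425 u
Binding energy = Δm·c² = 0.20425 × 931.49 MeV/u = 190.257 MeV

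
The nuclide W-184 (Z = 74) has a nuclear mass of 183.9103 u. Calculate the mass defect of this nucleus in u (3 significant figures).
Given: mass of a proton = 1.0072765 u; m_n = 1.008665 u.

Total constituent mass: 74 × 1.0072765 + 110 × 1.008665 = 185.4916110 u
Mass defect Δm = 185.4916110 − 183.9103 = 1.5813110 u

1.58 u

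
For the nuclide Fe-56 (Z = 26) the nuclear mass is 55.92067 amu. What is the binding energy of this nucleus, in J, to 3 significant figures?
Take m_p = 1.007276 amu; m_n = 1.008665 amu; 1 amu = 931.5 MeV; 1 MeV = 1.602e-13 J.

7.89e-11 J

With 26 protons and 30 neutrons (A = 56):
Mass of separated nucleons = 26(1.007276) + 30(1.008665) = 26.189176 + 30.259950 = 56.449126 amu
Δm = 56.449126 − 55.92067 = 0.528456 amu
E_B = 0.528456 × 931.5 = 492.257 MeV
In joules: 492.257 MeV × 1.602e-13 J/MeV = 7.8860e-11 J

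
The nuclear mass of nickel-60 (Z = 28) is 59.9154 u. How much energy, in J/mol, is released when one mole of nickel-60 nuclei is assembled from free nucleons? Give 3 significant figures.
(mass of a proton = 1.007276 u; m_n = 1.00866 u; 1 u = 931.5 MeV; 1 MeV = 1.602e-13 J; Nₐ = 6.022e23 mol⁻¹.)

Z = 28, so N = A − Z = 60 − 28 = 32.
Total constituent mass: 28 × 1.007276 + 32 × 1.00866 = 60.480848 u
Mass defect Δm = 60.480848 − 59.9154 = 0.565448 u
Binding energy = Δm·c² = 0.565448 × 931.5 MeV/u = 526.715 MeV
Per nucleus in joules: 526.715 MeV × 1.602e-13 J/MeV = 8.4380e-11 J
Per mole: 8.4380e-11 J × 6.022e23 mol⁻¹ = 5.0814e+13 J/mol

5.08e+13 J/mol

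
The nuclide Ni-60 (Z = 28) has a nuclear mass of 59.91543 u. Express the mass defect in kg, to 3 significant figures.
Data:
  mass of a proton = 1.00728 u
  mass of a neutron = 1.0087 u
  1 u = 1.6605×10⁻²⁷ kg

The nucleus contains 28 protons and 60 − 28 = 32 neutrons.
Total constituent mass: 28 × 1.00728 + 32 × 1.0087 = 60.48224 u
Δm = 60.48224 − 59.91543 = 0.56681 u
In SI units: 0.56681 u × 1.6605×10⁻²⁷ kg/u = 9.4119e-28 kg

9.41e-28 kg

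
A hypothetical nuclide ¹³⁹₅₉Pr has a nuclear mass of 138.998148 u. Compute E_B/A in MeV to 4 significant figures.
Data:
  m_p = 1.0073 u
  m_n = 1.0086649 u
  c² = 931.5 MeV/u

With 59 protons and 80 neutrons (A = 139):
Total constituent mass: 59 × 1.0073 + 80 × 1.0086649 = 140.1238920 u
Δm = 140.1238920 − 138.998148 = 1.1257440 u
Converting to energy: 1.1257440 u × 931.5 MeV/u = 1048.63 MeV
Per nucleon: 1048.63 / 139 = 7.544 MeV

7.544 MeV/nucleon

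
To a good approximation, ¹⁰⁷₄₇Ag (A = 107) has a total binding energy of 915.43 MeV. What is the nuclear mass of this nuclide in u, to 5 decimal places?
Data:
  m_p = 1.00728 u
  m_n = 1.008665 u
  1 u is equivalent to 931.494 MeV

106.87931 u

Mass defect = 915.43 MeV / (931.494 MeV/u) = 0.9827546 u
Constituent mass = 47(1.00728) + 60(1.008665) = 107.862060 u
Nuclear mass = 107.862060 − 0.9827546 = 106.8793054 u ≈ 106.87931 u (to 5 decimal places)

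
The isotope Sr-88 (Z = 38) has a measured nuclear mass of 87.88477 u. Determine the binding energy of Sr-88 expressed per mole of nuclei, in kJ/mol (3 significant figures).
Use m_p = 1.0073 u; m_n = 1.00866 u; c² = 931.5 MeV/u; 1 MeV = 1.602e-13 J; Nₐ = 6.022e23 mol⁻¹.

7.42e+10 kJ/mol

Total constituent mass: 38 × 1.0073 + 50 × 1.00866 = 88.71040 u
Δm = 88.71040 − 87.88477 = 0.82563 u
Binding energy = Δm·c² = 0.82563 × 931.5 MeV/u = 769.074 MeV
Per nucleus in joules: 769.074 MeV × 1.602e-13 J/MeV = 1.2321e-10 J
Per mole: 1.2321e-10 J × 6.022e23 mol⁻¹ = 7.4197e+13 J/mol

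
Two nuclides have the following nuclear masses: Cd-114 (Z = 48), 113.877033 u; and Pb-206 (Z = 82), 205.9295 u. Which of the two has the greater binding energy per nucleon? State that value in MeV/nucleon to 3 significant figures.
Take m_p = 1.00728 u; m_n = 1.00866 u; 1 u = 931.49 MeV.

Cd-114; 8.53 MeV/nucleon

Cd-114: Σm = 48(1.00728) + 66(1.00866) = 114.92100 u; Δm = 1.043967 u; E_B = 972.44 MeV; E_B/A = 8.530 MeV
Pb-206: Σm = 82(1.00728) + 124(1.00866) = 207.67080 u; Δm = 1.74130 u; E_B = 1622.0 MeV; E_B/A = 7.874 MeV
Cd-114 has the higher binding energy per nucleon, so it is the more tightly bound nucleus.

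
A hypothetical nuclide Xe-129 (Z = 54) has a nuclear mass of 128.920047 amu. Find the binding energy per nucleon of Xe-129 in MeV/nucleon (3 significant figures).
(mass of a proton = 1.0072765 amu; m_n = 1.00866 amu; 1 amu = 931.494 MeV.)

8.10 MeV/nucleon

The nucleus contains 54 protons and 129 − 54 = 75 neutrons.
Total constituent mass: 54 × 1.0072765 + 75 × 1.00866 = 130.0424310 amu
Δm = 130.0424310 − 128.920047 = 1.1223840 amu
E_B = 1.1223840 × 931.494 = 1045.49 MeV
Dividing by A = 129 gives 8.1046 MeV per nucleon.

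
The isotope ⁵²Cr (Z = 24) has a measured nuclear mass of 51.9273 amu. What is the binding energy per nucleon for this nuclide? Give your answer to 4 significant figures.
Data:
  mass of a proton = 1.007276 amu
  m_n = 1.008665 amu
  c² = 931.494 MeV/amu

With 24 protons and 28 neutrons (A = 52):
Mass of separated nucleons = 24(1.007276) + 28(1.008665) = 24.174624 + 28.242620 = 52.417244 amu
The mass defect is 52.417244 − 51.9273 = 0.489944 amu.
E_B = 0.489944 × 931.494 = 456.380 MeV
Dividing by A = 52 gives 8.777 MeV per nucleon.

8.777 MeV/nucleon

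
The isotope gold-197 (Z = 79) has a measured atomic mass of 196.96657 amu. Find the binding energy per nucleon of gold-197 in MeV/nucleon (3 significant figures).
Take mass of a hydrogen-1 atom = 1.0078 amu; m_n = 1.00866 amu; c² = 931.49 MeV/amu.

7.90 MeV/nucleon

Σm = 79·m(¹H) + 118·m_n = 79.6162 + 119.02188 = 198.63808 amu
Δm = 198.63808 − 196.96657 = 1.67151 amu
Binding energy = Δm·c² = 1.67151 × 931.49 MeV/amu = 1556.99 MeV
BE/A = 1556.99 MeV / 197 = 7.904 MeV/nucleon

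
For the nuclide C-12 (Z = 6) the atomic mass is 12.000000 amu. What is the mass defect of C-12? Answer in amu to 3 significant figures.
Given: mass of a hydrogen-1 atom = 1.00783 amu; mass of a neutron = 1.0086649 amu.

0.0990 amu

With 6 protons and 6 neutrons (A = 12):
Σm = 6·m(¹H) + 6·m_n = 6.04698 + 6.0519894 = 12.0989694 amu
Mass defect Δm = 12.0989694 − 12.000000 = 0.0989694 amu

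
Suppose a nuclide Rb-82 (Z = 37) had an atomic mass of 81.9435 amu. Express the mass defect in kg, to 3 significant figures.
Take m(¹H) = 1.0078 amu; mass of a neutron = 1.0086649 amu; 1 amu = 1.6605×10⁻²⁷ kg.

Σm = 37·m(¹H) + 45·m_n = 37.2886 + 45.3899205 = 82.6785205 amu
Mass defect Δm = 82.6785205 − 81.9435 = 0.7350205 amu
In SI units: 0.7350205 amu × 1.6605×10⁻²⁷ kg/amu = 1.2205e-27 kg

1.22e-27 kg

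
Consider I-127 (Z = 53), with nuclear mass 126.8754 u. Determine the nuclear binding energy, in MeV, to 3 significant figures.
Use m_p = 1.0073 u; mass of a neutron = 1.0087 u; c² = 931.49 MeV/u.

With 53 protons and 74 neutrons (A = 127):
Mass of separated nucleons = 53(1.0073) + 74(1.0087) = 53.3869 + 74.6438 = 128.0307 u
Mass defect Δm = 128.0307 − 126.8754 = 1.1553 u
E_B = 1.1553 × 931.49 = 1076.15 MeV

1080 MeV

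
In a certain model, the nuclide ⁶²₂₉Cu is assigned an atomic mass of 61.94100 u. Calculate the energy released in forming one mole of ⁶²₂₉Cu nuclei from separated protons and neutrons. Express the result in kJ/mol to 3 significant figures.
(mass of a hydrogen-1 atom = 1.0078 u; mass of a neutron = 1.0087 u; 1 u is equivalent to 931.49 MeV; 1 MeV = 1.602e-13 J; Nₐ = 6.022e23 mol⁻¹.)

5.14e+10 kJ/mol

Z = 29, so N = A − Z = 62 − 29 = 33.
Total constituent mass: 29 × 1.0078 + 33 × 1.0087 = 62.5133 u
The mass defect is 62.5133 − 61.94100 = 0.57230 u.
Converting to energy: 0.57230 u × 931.49 MeV/u = 533.092 MeV
Per nucleus in joules: 533.092 MeV × 1.602e-13 J/MeV = 8.5401e-11 J
Per mole: 8.5401e-11 J × 6.022e23 mol⁻¹ = 5.1428e+13 J/mol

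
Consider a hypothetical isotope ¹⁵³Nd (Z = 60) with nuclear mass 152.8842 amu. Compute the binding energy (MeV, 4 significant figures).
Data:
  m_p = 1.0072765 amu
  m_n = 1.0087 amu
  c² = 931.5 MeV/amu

The nucleus contains 60 protons and 153 − 60 = 93 neutrons.
Mass of separated nucleons = 60(1.0072765) + 93(1.0087) = 60.4365900 + 93.8091 = 154.2456900 amu
Mass defect Δm = 154.2456900 − 152.8842 = 1.3614900 amu
Binding energy = Δm·c² = 1.3614900 × 931.5 MeV/amu = 1268.23 MeV

1268 MeV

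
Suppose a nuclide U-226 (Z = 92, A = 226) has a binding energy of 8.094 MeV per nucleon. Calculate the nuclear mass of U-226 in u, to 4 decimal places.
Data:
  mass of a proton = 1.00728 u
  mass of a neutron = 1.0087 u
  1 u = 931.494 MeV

225.8718 u

Total binding energy = 226 × 8.094 = 1829.244 MeV
Mass defect = 1829.244 MeV / (931.494 MeV/u) = 1.963774 u
Constituent mass = 92(1.00728) + 134(1.0087) = 227.83556 u
Nuclear mass = 227.83556 − 1.963774 = 225.871786 u ≈ 225.8718 u (to 4 decimal places)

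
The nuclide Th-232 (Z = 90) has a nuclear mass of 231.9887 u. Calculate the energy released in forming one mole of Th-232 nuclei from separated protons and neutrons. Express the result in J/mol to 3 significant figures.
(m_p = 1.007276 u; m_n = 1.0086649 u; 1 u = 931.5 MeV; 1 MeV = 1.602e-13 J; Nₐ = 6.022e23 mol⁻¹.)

Z = 90, so N = A − Z = 232 − 90 = 142.
Mass of separated nucleons = 90(1.007276) + 142(1.0086649) = 90.654840 + 143.2304158 = 233.8852558 u
Δm = 233.8852558 − 231.9887 = 1.8965558 u
Converting to energy: 1.8965558 u × 931.5 MeV/u = 1766.64 MeV
Per nucleus in joules: 1766.64 MeV × 1.602e-13 J/MeV = 2.8302e-10 J
Per mole: 2.8302e-10 J × 6.022e23 mol⁻¹ = 1.7043e+14 J/mol

1.70e+14 J/mol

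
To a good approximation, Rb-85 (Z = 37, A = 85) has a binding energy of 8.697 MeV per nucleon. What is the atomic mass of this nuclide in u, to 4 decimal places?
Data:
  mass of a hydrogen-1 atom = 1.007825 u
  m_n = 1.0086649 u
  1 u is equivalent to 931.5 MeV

84.9118 u

Total binding energy = 85 × 8.697 = 739.245 MeV
Mass defect = 739.245 MeV / (931.5 MeV/u) = 0.793607 u
Constituent mass = 37(1.007825) + 48(1.0086649) = 85.7054402 u
Atomic mass = 85.7054402 − 0.793607 = 84.9118332 u ≈ 84.9118 u (to 4 decimal places)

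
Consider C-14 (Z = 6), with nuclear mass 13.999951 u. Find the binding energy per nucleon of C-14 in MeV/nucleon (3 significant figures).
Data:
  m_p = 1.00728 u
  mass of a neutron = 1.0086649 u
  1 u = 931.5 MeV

7.52 MeV/nucleon

With 6 protons and 8 neutrons (A = 14):
Σm = 6·m_p + 8·m_n = 6.04368 + 8.0693192 = 14.1129992 u
Δm = 14.1129992 − 13.999951 = 0.1130482 u
Converting to energy: 0.1130482 u × 931.5 MeV/u = 105.304 MeV
Dividing by A = 14 gives 7.522 MeV per nucleon.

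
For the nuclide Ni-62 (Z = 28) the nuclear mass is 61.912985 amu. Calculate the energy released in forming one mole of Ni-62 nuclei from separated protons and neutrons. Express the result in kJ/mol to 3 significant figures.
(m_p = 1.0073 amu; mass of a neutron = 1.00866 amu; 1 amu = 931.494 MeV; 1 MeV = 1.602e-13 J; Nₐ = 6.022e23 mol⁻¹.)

5.26e+10 kJ/mol

The nucleus contains 28 protons and 62 − 28 = 34 neutrons.
Σm = 28·m_p + 34·m_n = 28.2044 + 34.29444 = 62.49884 amu
Mass defect Δm = 62.49884 − 61.912985 = 0.585855 amu
Converting to energy: 0.585855 amu × 931.494 MeV/amu = 545.720 MeV
Per nucleus in joules: 545.720 MeV × 1.602e-13 J/MeV = 8.7424e-11 J
Per mole: 8.7424e-11 J × 6.022e23 mol⁻¹ = 5.2647e+13 J/mol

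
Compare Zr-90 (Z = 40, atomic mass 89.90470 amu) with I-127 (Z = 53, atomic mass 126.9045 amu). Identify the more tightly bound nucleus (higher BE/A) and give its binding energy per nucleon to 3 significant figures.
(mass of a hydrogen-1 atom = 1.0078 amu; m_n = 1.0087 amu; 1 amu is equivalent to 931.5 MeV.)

Zr-90; 8.72 MeV/nucleon

Zr-90: Σm = 40(1.0078) + 50(1.0087) = 90.7470 amu; Δm = 0.84230 amu; E_B = 784.60 MeV; E_B/A = 8.718 MeV
I-127: Σm = 53(1.0078) + 74(1.0087) = 128.0572 amu; Δm = 1.1527 amu; E_B = 1073.74 MeV; E_B/A = 8.4546 MeV
Zr-90 has the higher binding energy per nucleon, so it is the more tightly bound nucleus.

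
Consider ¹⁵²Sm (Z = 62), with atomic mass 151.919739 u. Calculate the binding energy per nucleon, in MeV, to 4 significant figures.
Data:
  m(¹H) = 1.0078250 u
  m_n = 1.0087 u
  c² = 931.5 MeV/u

Total constituent mass: 62 × 1.0078250 + 90 × 1.0087 = 153.2681500 u
Mass defect Δm = 153.2681500 − 151.919739 = 1.3484110 u
E_B = 1.3484110 × 931.5 = 1256.04 MeV
Per nucleon: 1256.04 / 152 = 8.263 MeV

8.263 MeV/nucleon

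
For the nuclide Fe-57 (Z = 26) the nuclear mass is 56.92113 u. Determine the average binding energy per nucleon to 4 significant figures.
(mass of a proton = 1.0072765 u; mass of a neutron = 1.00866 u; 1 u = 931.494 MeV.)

8.768 MeV/nucleon

Z = 26, so N = A − Z = 57 − 26 = 31.
Mass of separated nucleons = 26(1.0072765) + 31(1.00866) = 26.1891890 + 31.26846 = 57.4576490 u
Mass defect Δm = 57.4576490 − 56.92113 = 0.5365190 u
Converting to energy: 0.5365190 u × 931.494 MeV/u = 499.764 MeV
Per nucleon: 499.764 / 57 = 8.768 MeV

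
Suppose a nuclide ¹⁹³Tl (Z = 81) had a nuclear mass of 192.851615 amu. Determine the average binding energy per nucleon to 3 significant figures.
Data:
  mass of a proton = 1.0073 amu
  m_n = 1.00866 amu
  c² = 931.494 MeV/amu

8.25 MeV/nucleon

Total constituent mass: 81 × 1.0073 + 112 × 1.00866 = 194.56122 amu
Δm = 194.56122 − 192.851615 = 1.709605 amu
Binding energy = Δm·c² = 1.709605 × 931.494 MeV/amu = 1592.49 MeV
BE/A = 1592.49 MeV / 193 = 8.251 MeV/nucleon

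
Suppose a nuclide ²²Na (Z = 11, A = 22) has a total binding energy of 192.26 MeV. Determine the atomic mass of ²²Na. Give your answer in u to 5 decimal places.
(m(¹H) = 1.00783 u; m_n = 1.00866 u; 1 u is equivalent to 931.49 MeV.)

21.97499 u

Mass defect = 192.26 MeV / (931.49 MeV/u) = 0.2064005 u
Constituent mass = 11(1.00783) + 11(1.00866) = 22.18139 u
Atomic mass = 22.18139 − 0.2064005 = 21.9749895 u ≈ 21.97499 u (to 5 decimal places)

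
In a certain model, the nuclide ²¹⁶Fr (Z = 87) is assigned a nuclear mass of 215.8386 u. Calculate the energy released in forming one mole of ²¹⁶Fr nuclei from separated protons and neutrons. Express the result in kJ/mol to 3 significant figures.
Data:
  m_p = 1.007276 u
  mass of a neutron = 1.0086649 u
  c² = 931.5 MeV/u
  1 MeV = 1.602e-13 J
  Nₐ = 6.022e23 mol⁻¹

With 87 protons and 129 neutrons (A = 216):
Total constituent mass: 87 × 1.007276 + 129 × 1.0086649 = 217.7507841 u
The mass defect is 217.7507841 − 215.8386 = 1.9121841 u.
Converting to energy: 1.9121841 u × 931.5 MeV/u = 1781.20 MeV
Per nucleus in joules: 1781.20 MeV × 1.602e-13 J/MeV = 2.8535e-10 J
Per mole: 2.8535e-10 J × 6.022e23 mol⁻¹ = 1.7184e+14 J/mol

1.72e+11 kJ/mol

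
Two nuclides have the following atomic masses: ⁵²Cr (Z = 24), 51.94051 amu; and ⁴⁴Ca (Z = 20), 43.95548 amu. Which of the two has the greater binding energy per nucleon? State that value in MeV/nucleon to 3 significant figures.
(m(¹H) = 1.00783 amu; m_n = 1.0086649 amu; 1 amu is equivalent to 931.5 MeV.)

⁵²Cr: Σm = 24(1.00783) + 28(1.0086649) = 52.4305372 amu; Δm = 0.4900272 amu; E_B = 456.46 MeV; E_B/A = 8.778 MeV
⁴⁴Ca: Σm = 20(1.00783) + 24(1.0086649) = 44.3645576 amu; Δm = 0.4090776 amu; E_B = 381.06 MeV; E_B/A = 8.660 MeV
⁵²Cr has the higher binding energy per nucleon, so it is the more tightly bound nucleus.

⁵²Cr; 8.78 MeV/nucleon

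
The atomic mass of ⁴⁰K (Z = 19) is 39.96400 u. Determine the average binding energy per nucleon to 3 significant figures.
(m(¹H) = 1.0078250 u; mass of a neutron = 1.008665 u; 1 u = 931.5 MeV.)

Z = 19, so N = A − Z = 40 − 19 = 21.
Mass of separated nucleons = 19(1.0078250) + 21(1.008665) = 19.1486750 + 21.181965 = 40.3306400 u
Mass defect Δm = 40.3306400 − 39.96400 = 0.3666400 u
Binding energy = Δm·c² = 0.3666400 × 931.5 MeV/u = 341.525 MeV
Per nucleon: 341.525 / 40 = 8.538 MeV

8.54 MeV/nucleon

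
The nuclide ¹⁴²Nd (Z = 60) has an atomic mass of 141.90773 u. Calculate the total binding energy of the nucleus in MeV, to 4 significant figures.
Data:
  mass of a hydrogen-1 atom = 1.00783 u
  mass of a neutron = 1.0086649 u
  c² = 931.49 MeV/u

1185 MeV

Z = 60, so N = A − Z = 142 − 60 = 82.
Total constituent mass: 60 × 1.00783 + 82 × 1.0086649 = 143.1803218 u
Mass defect Δm = 143.1803218 − 141.90773 = 1.2725918 u
E_B = 1.2725918 × 931.49 = 1185.41 MeV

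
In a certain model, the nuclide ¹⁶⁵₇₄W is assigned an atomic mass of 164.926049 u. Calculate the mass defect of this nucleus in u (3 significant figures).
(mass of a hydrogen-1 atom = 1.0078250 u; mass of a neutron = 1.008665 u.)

With 74 protons and 91 neutrons (A = 165):
Total constituent mass: 74 × 1.0078250 + 91 × 1.008665 = 166.3675650 u
Δm = 166.3675650 − 164.926049 = 1.4415160 u

1.44 u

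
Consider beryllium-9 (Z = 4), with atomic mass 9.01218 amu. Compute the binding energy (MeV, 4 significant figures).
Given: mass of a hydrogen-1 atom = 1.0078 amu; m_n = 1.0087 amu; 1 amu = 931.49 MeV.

58.24 MeV

Σm = 4·m(¹H) + 5·m_n = 4.0312 + 5.0435 = 9.0747 amu
Mass defect Δm = 9.0747 − 9.01218 = 0.06252 amu
Converting to energy: 0.06252 amu × 931.49 MeV/amu = 58.2368 MeV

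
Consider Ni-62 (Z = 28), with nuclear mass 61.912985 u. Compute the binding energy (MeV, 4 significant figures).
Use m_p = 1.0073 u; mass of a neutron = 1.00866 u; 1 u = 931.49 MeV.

545.7 MeV

The nucleus contains 28 protons and 62 − 28 = 34 neutrons.
Mass of separated nucleons = 28(1.0073) + 34(1.00866) = 28.2044 + 34.29444 = 62.49884 u
Δm = 62.49884 − 61.912985 = 0.585855 u
E_B = 0.585855 × 931.49 = 545.718 MeV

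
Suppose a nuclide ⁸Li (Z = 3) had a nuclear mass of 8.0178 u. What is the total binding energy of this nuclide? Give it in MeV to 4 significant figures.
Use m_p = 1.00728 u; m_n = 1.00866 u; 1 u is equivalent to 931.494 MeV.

44.10 MeV

Σm = 3·m_p + 5·m_n = 3.02184 + 5.04330 = 8.06514 u
Mass defect Δm = 8.06514 − 8.0178 = 0.04734 u
Binding energy = Δm·c² = 0.04734 × 931.494 MeV/u = 44.0969 MeV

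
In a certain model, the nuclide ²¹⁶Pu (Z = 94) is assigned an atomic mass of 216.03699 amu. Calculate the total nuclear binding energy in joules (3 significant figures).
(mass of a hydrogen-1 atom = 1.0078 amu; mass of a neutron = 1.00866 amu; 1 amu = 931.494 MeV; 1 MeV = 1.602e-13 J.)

2.62e-10 J

The nucleus contains 94 protons and 216 − 94 = 122 neutrons.
Σm = 94·m(¹H) + 122·m_n = 94.7332 + 123.05652 = 217.78972 amu
The mass defect is 217.78972 − 216.03699 = 1.75273 amu.
Binding energy = Δm·c² = 1.75273 × 931.494 MeV/amu = 1632.66 MeV
In joules: 1632.66 MeV × 1.602e-13 J/MeV = 2.6155e-10 J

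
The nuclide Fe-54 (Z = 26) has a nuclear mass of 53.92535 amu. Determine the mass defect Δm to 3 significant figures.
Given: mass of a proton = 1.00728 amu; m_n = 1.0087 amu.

0.508 amu

With 26 protons and 28 neutrons (A = 54):
Total constituent mass: 26 × 1.00728 + 28 × 1.0087 = 54.43288 amu
Mass defect Δm = 54.43288 − 53.92535 = 0.50753 amu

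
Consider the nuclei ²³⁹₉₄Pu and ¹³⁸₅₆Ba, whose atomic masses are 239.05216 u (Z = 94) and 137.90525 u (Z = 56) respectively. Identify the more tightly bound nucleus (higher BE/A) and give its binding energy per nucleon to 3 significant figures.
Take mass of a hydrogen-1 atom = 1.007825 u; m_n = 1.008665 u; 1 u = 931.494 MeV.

¹³⁸₅₆Ba; 8.39 MeV/nucleon

²³⁹₉₄Pu: Σm = 94(1.007825) + 145(1.008665) = 240.991975 u; Δm = 1.939815 u; E_B = 1806.9 MeV; E_B/A = 7.560 MeV
¹³⁸₅₆Ba: Σm = 56(1.007825) + 82(1.008665) = 139.148730 u; Δm = 1.243480 u; E_B = 1158.3 MeV; E_B/A = 8.393 MeV
¹³⁸₅₆Ba has the higher binding energy per nucleon, so it is the more tightly bound nucleus.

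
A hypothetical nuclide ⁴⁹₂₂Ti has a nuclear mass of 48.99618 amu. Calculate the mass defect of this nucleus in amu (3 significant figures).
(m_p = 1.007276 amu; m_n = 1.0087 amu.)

The nucleus contains 22 protons and 49 − 22 = 27 neutrons.
Total constituent mass: 22 × 1.007276 + 27 × 1.0087 = 49.394972 amu
Mass defect Δm = 49.394972 − 48.99618 = 0.398792 amu

0.399 amu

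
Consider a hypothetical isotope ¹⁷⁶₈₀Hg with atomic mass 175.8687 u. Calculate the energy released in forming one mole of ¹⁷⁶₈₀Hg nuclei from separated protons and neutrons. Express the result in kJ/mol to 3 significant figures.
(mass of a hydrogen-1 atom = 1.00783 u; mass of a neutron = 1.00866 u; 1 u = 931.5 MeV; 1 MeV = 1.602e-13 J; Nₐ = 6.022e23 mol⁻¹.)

1.43e+11 kJ/mol

Z = 80, so N = A − Z = 176 − 80 = 96.
Total constituent mass: 80 × 1.00783 + 96 × 1.00866 = 177.45776 u
The mass defect is 177.45776 − 175.8687 = 1.58906 u.
E_B = 1.58906 × 931.5 = 1480.21 MeV
Per nucleus in joules: 1480.21 MeV × 1.602e-13 J/MeV = 2.3713e-10 J
Per mole: 2.3713e-10 J × 6.022e23 mol⁻¹ = 1.4280e+14 J/mol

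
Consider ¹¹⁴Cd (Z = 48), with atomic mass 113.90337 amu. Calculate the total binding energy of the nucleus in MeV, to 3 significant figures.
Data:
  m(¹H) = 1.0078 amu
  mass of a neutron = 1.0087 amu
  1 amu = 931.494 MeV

974 MeV

With 48 protons and 66 neutrons (A = 114):
Total constituent mass: 48 × 1.0078 + 66 × 1.0087 = 114.9486 amu
Mass defect Δm = 114.9486 − 113.90337 = 1.04523 amu
E_B = 1.04523 × 931.494 = 973.625 MeV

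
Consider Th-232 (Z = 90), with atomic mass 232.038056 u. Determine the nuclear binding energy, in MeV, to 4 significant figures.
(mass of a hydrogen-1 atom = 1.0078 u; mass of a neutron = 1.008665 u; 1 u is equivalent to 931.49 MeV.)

1765 MeV

Σm = 90·m(¹H) + 142·m_n = 90.7020 + 143.230430 = 233.932430 u
Mass defect Δm = 233.932430 − 232.038056 = 1.894374 u
E_B = 1.894374 × 931.49 = 1764.59 MeV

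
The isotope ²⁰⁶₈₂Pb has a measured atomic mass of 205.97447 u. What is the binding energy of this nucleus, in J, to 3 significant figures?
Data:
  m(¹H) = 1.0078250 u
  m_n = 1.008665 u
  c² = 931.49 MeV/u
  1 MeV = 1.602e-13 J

2.60e-10 J

Total constituent mass: 82 × 1.0078250 + 124 × 1.008665 = 207.7161100 u
Δm = 207.7161100 − 205.97447 = 1.7416400 u
E_B = 1.7416400 × 931.49 = 1622.32 MeV
In joules: 1622.32 MeV × 1.602e-13 J/MeV = 2.5990e-10 J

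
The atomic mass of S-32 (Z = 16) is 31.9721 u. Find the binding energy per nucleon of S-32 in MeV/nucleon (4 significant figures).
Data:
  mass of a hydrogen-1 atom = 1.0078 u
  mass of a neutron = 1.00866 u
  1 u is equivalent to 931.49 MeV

The nucleus contains 16 protons and 32 − 16 = 16 neutrons.
Total constituent mass: 16 × 1.0078 + 16 × 1.00866 = 32.26336 u
Δm = 32.26336 − 31.9721 = 0.29126 u
Binding energy = Δm·c² = 0.29126 × 931.49 MeV/u = 271.306 MeV
Dividing by A = 32 gives 8.478 MeV per nucleon.

8.478 MeV/nucleon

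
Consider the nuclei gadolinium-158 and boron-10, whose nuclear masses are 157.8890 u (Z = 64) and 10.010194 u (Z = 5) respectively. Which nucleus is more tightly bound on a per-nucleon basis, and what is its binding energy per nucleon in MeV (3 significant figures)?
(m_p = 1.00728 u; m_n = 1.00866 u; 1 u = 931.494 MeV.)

gadolinium-158: Σm = 64(1.00728) + 94(1.00866) = 159.27996 u; Δm = 1.39096 u; E_B = 1295.67 MeV; E_B/A = 8.200 MeV
boron-10: Σm = 5(1.00728) + 5(1.00866) = 10.07970 u; Δm = 0.069506 u; E_B = 64.744 MeV; E_B/A = 6.474 MeV
gadolinium-158 has the higher binding energy per nucleon, so it is the more tightly bound nucleus.

gadolinium-158; 8.20 MeV/nucleon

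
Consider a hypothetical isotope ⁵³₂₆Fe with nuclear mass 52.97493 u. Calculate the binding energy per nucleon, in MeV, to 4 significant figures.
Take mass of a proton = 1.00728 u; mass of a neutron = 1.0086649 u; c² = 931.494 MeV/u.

7.879 MeV/nucleon

Mass of separated nucleons = 26(1.00728) + 27(1.0086649) = 26.18928 + 27.2339523 = 53.4232323 u
Δm = 53.4232323 − 52.97493 = 0.4483023 u
E_B = 0.4483023 × 931.494 = 417.591 MeV
BE/A = 417.591 MeV / 53 = 7.879 MeV/nucleon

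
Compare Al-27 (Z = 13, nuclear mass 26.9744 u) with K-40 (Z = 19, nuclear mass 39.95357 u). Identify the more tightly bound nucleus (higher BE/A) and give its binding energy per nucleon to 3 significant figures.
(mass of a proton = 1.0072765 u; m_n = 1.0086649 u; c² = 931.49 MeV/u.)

K-40; 8.54 MeV/nucleon

Al-27: Σm = 13(1.0072765) + 14(1.0086649) = 27.2159031 u; Δm = 0.2415031 u; E_B = 224.96 MeV; E_B/A = 8.332 MeV
K-40: Σm = 19(1.0072765) + 21(1.0086649) = 40.3202164 u; Δm = 0.3666464 u; E_B = 341.53 MeV; E_B/A = 8.538 MeV
K-40 has the higher binding energy per nucleon, so it is the more tightly bound nucleus.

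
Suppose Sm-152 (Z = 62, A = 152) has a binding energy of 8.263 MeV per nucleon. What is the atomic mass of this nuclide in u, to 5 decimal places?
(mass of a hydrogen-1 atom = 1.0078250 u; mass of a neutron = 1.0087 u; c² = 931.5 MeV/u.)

151.91981 u

Total binding energy = 152 × 8.263 = 1255.976 MeV
Mass defect = 1255.976 MeV / (931.5 MeV/u) = 1.3483371 u
Constituent mass = 62(1.0078250) + 90(1.0087) = 153.2681500 u
Atomic mass = 153.2681500 − 1.3483371 = 151.9198129 u ≈ 151.91981 u (to 5 decimal places)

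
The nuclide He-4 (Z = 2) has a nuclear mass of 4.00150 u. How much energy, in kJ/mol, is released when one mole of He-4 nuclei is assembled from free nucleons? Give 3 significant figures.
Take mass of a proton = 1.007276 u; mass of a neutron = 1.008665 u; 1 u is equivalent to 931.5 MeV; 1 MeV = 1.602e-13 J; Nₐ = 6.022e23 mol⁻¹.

2.73e+09 kJ/mol

The nucleus contains 2 protons and 4 − 2 = 2 neutrons.
Mass of separated nucleons = 2(1.007276) + 2(1.008665) = 2.014552 + 2.017330 = 4.031882 u
Δm = 4.031882 − 4.00150 = 0.030382 u
E_B = 0.030382 × 931.5 = 28.3008 MeV
Per nucleus in joules: 28.3008 MeV × 1.602e-13 J/MeV = 4.5338e-12 J
Per mole: 4.5338e-12 J × 6.022e23 mol⁻¹ = 2.7303e+12 J/mol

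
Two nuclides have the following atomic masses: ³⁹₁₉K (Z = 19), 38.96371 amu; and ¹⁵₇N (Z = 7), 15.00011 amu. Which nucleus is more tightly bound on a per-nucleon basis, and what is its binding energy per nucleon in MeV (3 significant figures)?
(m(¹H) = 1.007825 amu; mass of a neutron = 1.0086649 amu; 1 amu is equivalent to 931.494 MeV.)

³⁹₁₉K; 8.56 MeV/nucleon

³⁹₁₉K: Σm = 19(1.007825) + 20(1.0086649) = 39.3219730 amu; Δm = 0.3582630 amu; E_B = 333.72 MeV; E_B/A = 8.557 MeV
¹⁵₇N: Σm = 7(1.007825) + 8(1.0086649) = 15.1240942 amu; Δm = 0.1239842 amu; E_B = 115.49 MeV; E_B/A = 7.699 MeV
³⁹₁₉K has the higher binding energy per nucleon, so it is the more tightly bound nucleus.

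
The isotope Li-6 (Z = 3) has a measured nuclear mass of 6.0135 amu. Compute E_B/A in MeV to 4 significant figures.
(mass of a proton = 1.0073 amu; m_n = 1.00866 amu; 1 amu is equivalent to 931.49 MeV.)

Total constituent mass: 3 × 1.0073 + 3 × 1.00866 = 6.04788 amu
The mass defect is 6.04788 − 6.0135 = 0.03438 amu.
Binding energy = Δm·c² = 0.03438 × 931.49 MeV/amu = 32.0246 MeV
BE/A = 32.0246 MeV / 6 = 5.337 MeV/nucleon

5.337 MeV/nucleon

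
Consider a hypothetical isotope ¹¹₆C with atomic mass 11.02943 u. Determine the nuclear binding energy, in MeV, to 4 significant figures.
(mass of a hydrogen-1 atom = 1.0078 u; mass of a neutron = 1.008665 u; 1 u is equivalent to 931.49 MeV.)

Z = 6, so N = A − Z = 11 − 6 = 5.
Σm = 6·m(¹H) + 5·m_n = 6.0468 + 5.043325 = 11.090125 u
Mass defect Δm = 11.090125 − 11.02943 = 0.060695 u
Binding energy = Δm·c² = 0.060695 × 931.49 MeV/u = 56.5368 MeV

56.54 MeV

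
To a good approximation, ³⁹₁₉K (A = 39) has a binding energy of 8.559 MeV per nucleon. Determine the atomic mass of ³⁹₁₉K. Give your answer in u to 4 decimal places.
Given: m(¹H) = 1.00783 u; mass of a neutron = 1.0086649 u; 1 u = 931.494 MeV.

38.9637 u

Total binding energy = 39 × 8.559 = 333.801 MeV
Mass defect = 333.801 MeV / (931.494 MeV/u) = 0.358350 u
Constituent mass = 19(1.00783) + 20(1.0086649) = 39.3220680 u
Atomic mass = 39.3220680 − 0.358350 = 38.9637180 u ≈ 38.9637 u (to 4 decimal places)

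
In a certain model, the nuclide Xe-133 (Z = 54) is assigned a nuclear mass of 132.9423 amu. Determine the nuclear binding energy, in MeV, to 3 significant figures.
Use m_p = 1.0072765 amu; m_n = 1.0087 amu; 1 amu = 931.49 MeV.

1060 MeV

The nucleus contains 54 protons and 133 − 54 = 79 neutrons.
Mass of separated nucleons = 54(1.0072765) + 79(1.0087) = 54.3929310 + 79.6873 = 134.0802310 amu
Mass defect Δm = 134.0802310 − 132.9423 = 1.1379310 amu
E_B = 1.1379310 × 931.49 = 1059.97 MeV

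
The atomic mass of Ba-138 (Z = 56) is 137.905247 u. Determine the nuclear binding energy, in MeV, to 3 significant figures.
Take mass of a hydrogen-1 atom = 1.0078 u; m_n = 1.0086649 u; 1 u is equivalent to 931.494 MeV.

With 56 protons and 82 neutrons (A = 138):
Total constituent mass: 56 × 1.0078 + 82 × 1.0086649 = 139.1473218 u
Mass defect Δm = 139.1473218 − 137.905247 = 1.2420748 u
Converting to energy: 1.2420748 u × 931.494 MeV/u = 1156.99 MeV

1160 MeV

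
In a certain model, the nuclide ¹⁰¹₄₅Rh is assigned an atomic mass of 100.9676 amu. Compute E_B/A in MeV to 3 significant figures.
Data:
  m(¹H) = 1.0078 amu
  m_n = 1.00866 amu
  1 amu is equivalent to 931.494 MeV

8.01 MeV/nucleon

Total constituent mass: 45 × 1.0078 + 56 × 1.00866 = 101.83596 amu
Δm = 101.83596 − 100.9676 = 0.86836 amu
E_B = 0.86836 × 931.494 = 808.872 MeV
Per nucleon: 808.872 / 101 = 8.009 MeV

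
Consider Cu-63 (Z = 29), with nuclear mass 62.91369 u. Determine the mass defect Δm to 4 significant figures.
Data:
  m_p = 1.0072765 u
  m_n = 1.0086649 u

0.5919 u

Z = 29, so N = A − Z = 63 − 29 = 34.
Mass of separated nucleons = 29(1.0072765) + 34(1.0086649) = 29.2110185 + 34.2946066 = 63.5056251 u
The mass defect is 63.5056251 − 62.91369 = 0.5919351 u.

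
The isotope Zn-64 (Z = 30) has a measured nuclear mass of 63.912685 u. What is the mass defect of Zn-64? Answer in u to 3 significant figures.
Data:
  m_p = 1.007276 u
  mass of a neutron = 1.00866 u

0.600 u

With 30 protons and 34 neutrons (A = 64):
Mass of separated nucleons = 30(1.007276) + 34(1.00866) = 30.218280 + 34.29444 = 64.512720 u
Mass defect Δm = 64.512720 − 63.912685 = 0.600035 u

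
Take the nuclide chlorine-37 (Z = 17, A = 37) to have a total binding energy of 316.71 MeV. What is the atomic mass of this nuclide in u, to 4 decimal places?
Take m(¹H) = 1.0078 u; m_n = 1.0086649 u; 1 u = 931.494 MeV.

Mass defect = 316.71 MeV / (931.494 MeV/u) = 0.340002 u
Constituent mass = 17(1.0078) + 20(1.0086649) = 37.3058980 u
Atomic mass = 37.3058980 − 0.340002 = 36.9658960 u ≈ 36.9659 u (to 4 decimal places)

36.9659 u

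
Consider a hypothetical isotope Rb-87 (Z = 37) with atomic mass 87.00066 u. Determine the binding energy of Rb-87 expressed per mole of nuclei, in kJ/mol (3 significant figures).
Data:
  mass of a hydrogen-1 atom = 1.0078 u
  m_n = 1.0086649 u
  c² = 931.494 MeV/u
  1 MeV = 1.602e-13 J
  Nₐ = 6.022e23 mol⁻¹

With 37 protons and 50 neutrons (A = 87):
Σm = 37·m(¹H) + 50·m_n = 37.2886 + 50.4332450 = 87.7218450 u
The mass defect is 87.7218450 − 87.00066 = 0.7211850 u.
Binding energy = Δm·c² = 0.7211850 × 931.494 MeV/u = 671.780 MeV
Per nucleus in joules: 671.780 MeV × 1.602e-13 J/MeV = 1.0762e-10 J
Per mole: 1.0762e-10 J × 6.022e23 mol⁻¹ = 6.4809e+13 J/mol

6.48e+10 kJ/mol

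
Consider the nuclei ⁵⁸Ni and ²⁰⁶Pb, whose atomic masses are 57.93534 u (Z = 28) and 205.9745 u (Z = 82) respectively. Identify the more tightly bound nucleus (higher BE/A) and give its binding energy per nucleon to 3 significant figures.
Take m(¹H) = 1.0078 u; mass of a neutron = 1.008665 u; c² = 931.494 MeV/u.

⁵⁸Ni; 8.72 MeV/nucleon

⁵⁸Ni: Σm = 28(1.0078) + 30(1.008665) = 58.478350 u; Δm = 0.543010 u; E_B = 505.81 MeV; E_B/A = 8.721 MeV
²⁰⁶Pb: Σm = 82(1.0078) + 124(1.008665) = 207.714060 u; Δm = 1.739560 u; E_B = 1620.4 MeV; E_B/A = 7.866 MeV
⁵⁸Ni has the higher binding energy per nucleon, so it is the more tightly bound nucleus.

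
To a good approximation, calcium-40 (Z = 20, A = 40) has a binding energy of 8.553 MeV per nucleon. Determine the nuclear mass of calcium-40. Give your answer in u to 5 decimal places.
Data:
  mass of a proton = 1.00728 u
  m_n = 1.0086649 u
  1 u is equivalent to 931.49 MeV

39.95162 u

Total binding energy = 40 × 8.553 = 342.120 MeV
Mass defect = 342.120 MeV / (931.49 MeV/u) = 0.3672825 u
Constituent mass = 20(1.00728) + 20(1.0086649) = 40.3188980 u
Nuclear mass = 40.3188980 − 0.3672825 = 39.9516155 u ≈ 39.95162 u (to 5 decimal places)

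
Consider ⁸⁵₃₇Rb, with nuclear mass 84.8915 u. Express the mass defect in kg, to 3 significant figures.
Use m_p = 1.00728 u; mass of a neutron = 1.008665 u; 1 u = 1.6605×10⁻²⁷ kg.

The nucleus contains 37 protons and 85 − 37 = 48 neutrons.
Total constituent mass: 37 × 1.00728 + 48 × 1.008665 = 85.685280 u
Mass defect Δm = 85.685280 − 84.8915 = 0.793780 u
In SI units: 0.793780 u × 1.6605×10⁻²⁷ kg/u = 1.3181e-27 kg

1.32e-27 kg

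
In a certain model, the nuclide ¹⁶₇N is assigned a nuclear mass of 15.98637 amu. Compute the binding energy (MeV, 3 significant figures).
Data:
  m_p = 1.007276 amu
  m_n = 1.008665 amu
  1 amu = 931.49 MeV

With 7 protons and 9 neutrons (A = 16):
Σm = 7·m_p + 9·m_n = 7.050932 + 9.077985 = 16.128917 amu
The mass defect is 16.128917 − 15.98637 = 0.142547 amu.
E_B = 0.142547 × 931.49 = 132.781 MeV

133 MeV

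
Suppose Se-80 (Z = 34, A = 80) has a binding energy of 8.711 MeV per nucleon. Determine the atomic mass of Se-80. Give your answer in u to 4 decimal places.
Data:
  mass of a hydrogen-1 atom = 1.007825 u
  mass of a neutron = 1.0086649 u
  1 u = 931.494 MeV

Total binding energy = 80 × 8.711 = 696.880 MeV
Mass defect = 696.880 MeV / (931.494 MeV/u) = 0.748131 u
Constituent mass = 34(1.007825) + 46(1.0086649) = 80.6646354 u
Atomic mass = 80.6646354 − 0.748131 = 79.9165044 u ≈ 79.9165 u (to 4 decimal places)

79.9165 u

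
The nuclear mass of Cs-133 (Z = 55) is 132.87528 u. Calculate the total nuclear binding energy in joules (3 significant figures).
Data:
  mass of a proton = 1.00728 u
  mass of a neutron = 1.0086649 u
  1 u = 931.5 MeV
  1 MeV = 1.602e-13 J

With 55 protons and 78 neutrons (A = 133):
Total constituent mass: 55 × 1.00728 + 78 × 1.0086649 = 134.0762622 u
The mass defect is 134.0762622 − 132.87528 = 1.2009822 u.
E_B = 1.2009822 × 931.5 = 1118.71 MeV
In joules: 1118.71 MeV × 1.602e-13 J/MeV = 1.7922e-10 J

1.79e-10 J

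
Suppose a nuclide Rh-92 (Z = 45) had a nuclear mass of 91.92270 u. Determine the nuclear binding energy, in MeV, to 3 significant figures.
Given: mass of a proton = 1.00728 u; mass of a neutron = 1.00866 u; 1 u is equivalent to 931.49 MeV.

756 MeV

With 45 protons and 47 neutrons (A = 92):
Σm = 45·m_p + 47·m_n = 45.32760 + 47.40702 = 92.73462 u
Δm = 92.73462 − 91.92270 = 0.81192 u
Converting to energy: 0.81192 u × 931.49 MeV/u = 756.295 MeV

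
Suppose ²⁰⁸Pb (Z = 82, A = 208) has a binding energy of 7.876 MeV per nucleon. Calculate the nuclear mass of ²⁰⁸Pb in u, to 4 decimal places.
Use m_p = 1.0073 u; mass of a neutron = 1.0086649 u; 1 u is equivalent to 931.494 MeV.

Total binding energy = 208 × 7.876 = 1638.208 MeV
Mass defect = 1638.208 MeV / (931.494 MeV/u) = 1.758689 u
Constituent mass = 82(1.0073) + 126(1.0086649) = 209.6903774 u
Nuclear mass = 209.6903774 − 1.758689 = 207.9316884 u ≈ 207.9317 u (to 4 decimal places)

207.9317 u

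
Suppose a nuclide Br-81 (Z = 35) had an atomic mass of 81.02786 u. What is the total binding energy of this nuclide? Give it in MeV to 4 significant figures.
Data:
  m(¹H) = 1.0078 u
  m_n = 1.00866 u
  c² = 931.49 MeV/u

599.4 MeV

Z = 35, so N = A − Z = 81 − 35 = 46.
Mass of separated nucleons = 35(1.0078) + 46(1.00866) = 35.2730 + 46.39836 = 81.67136 u
Δm = 81.67136 − 81.02786 = 0.64350 u
Binding energy = Δm·c² = 0.64350 × 931.49 MeV/u = 599.414 MeV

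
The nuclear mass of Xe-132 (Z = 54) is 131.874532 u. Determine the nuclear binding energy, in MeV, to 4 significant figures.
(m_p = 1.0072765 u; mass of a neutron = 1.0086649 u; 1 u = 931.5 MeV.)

1112 MeV

The nucleus contains 54 protons and 132 − 54 = 78 neutrons.
Mass of separated nucleons = 54(1.0072765) + 78(1.0086649) = 54.3929310 + 78.6758622 = 133.0687932 u
The mass defect is 133.0687932 − 131.874532 = 1.1942612 u.
Binding energy = Δm·c² = 1.1942612 × 931.5 MeV/u = 1112.45 MeV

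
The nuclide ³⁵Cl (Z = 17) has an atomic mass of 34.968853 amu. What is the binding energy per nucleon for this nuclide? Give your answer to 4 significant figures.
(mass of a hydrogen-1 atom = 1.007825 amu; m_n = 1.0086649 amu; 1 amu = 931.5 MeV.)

Total constituent mass: 17 × 1.007825 + 18 × 1.0086649 = 35.2889932 amu
Δm = 35.2889932 − 34.968853 = 0.3201402 amu
Converting to energy: 0.3201402 amu × 931.5 MeV/amu = 298.211 MeV
Per nucleon: 298.211 / 35 = 8.520 MeV

8.520 MeV/nucleon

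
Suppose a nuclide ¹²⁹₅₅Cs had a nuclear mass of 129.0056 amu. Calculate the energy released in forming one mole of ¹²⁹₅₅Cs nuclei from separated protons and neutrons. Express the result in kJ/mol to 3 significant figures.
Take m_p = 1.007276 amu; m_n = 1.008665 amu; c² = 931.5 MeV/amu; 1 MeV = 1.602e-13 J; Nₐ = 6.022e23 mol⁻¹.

9.31e+10 kJ/mol

Mass of separated nucleons = 55(1.007276) + 74(1.008665) = 55.400180 + 74.641210 = 130.041390 amu
The mass defect is 130.041390 − 129.0056 = 1.035790 amu.
Converting to energy: 1.035790 amu × 931.5 MeV/amu = 964.838 MeV
Per nucleus in joules: 964.838 MeV × 1.602e-13 J/MeV = 1.5457e-10 J
Per mole: 1.5457e-10 J × 6.022e23 mol⁻¹ = 9.3082e+13 J/mol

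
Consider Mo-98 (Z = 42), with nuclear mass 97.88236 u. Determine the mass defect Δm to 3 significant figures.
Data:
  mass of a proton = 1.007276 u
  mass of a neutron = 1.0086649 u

Z = 42, so N = A − Z = 98 − 42 = 56.
Σm = 42·m_p + 56·m_n = 42.305592 + 56.4852344 = 98.7908264 u
The mass defect is 98.7908264 − 97.88236 = 0.9084664 u.

0.908 u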